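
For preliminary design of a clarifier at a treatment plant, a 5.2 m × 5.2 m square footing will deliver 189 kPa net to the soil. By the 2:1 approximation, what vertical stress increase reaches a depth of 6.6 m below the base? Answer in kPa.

Δσ_z ≈ 36.7 kPa

By the 2:1 method the load spreads at 1 horizontal : 2 vertical, so at depth z the loaded area has grown by z in each plan dimension:
Δσ = qBL/((B+z)(L+z)) = 189×5.2×5.2/((5.2+6.6)(5.2+6.6)) = 36.703 kPa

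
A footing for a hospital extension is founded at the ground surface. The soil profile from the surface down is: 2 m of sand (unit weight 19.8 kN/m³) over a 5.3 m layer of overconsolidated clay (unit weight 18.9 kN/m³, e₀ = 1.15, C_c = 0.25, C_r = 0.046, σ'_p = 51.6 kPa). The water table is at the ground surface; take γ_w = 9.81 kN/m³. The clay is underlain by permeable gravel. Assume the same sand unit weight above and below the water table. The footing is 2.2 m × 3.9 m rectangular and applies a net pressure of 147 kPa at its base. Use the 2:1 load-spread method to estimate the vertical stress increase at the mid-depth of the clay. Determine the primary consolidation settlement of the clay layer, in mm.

S_c ≈ 72 mm

Mid-depth of clay below the ground surface: z = 2 + 5.3/2 = 4.65 m.
Total vertical stress at mid-clay: σ_v = 19.8×2 + 18.9×2.65 = 89.685 kPa.
Pore pressure: u = 9.81×(4.65 − 0) = 45.617 kPa.
Initial effective stress: σ'_0 = σ_v − u = 89.685 − 45.617 = 44.068 kPa.
Stress increase at mid-clay by the 2:1 spreading method:
Δσ = qBL/((B+z)(L+z)) = 147×2.2×3.9/((2.2+4.65)(3.9+4.65)) = 21.535 kPa
Final effective stress: σ'_f = 44.068 + 21.535 = 65.603 kPa.
σ'_f = 65.603 > σ'_p = 51.6 kPa, so the stress path crosses the preconsolidation pressure — recompression up to σ'_p, then virgin compression beyond:
S_c = H/(1+e₀)·[C_r·log₁₀(σ'_p/σ'_0) + C_c·log₁₀(σ'_f/σ'_p)]
    = 5.3/2.15 × [0.046×log₁₀(51.6/44.068) + 0.25×log₁₀(65.603/51.6)]
    = 2.4651 × [0.0031522 + 0.026068] = 0.07203 m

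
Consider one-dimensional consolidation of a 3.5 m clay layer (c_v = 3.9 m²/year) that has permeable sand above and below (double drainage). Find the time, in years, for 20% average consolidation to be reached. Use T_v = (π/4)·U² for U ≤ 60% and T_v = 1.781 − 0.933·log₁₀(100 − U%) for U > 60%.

Drainage path length: H_d = H/2 = 1.75 m (double drainage).
U ≤ 60%: T_v = (π/4)·U² = (π/4)×0.2² = 0.031416.
t = T_v·H_d²/c_v = 0.031416×1.75²/3.9 = 0.02467 years.

t ≈ 0.0247 years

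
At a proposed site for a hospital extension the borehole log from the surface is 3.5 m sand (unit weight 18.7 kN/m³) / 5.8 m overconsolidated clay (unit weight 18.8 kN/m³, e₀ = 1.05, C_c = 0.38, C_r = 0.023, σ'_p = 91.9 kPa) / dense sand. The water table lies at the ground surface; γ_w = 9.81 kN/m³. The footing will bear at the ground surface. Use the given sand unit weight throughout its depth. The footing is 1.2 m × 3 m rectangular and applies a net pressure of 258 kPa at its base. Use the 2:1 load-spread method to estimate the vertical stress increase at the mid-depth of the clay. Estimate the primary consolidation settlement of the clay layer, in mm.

Mid-depth of clay below the ground surface: z = 3.5 + 5.8/2 = 6.4 m.
Total vertical stress at mid-clay: σ_v = 18.7×3.5 + 18.8×2.9 = 119.97 kPa.
Pore pressure: u = 9.81×(6.4 − 0) = 62.784 kPa.
Initial effective stress: σ'_0 = σ_v − u = 119.97 − 62.784 = 57.186 kPa.
Stress increase at mid-clay by the 2:1 spreading method:
Δσ = qBL/((B+z)(L+z)) = 258×1.2×3/((1.2+6.4)(3+6.4)) = 13.001 kPa
Final effective stress: σ'_f = 57.186 + 13.001 = 70.187 kPa.
σ'_f = 70.187 ≤ σ'_p = 91.9 kPa, so the clay remains overconsolidated and only the recompression index applies:
S_c = C_r·H/(1+e₀)·log₁₀(σ'_f/σ'_0) = 0.023×5.8/2.05×log₁₀(70.187/57.186)
    = 0.065074 × 0.088967 = 0.005789 m

S_c ≈ 5.79 mm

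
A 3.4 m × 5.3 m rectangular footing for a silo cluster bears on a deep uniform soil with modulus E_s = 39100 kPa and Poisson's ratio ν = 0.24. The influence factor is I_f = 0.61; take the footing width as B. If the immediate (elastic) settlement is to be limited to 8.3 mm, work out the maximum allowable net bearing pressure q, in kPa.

q ≈ 166 kPa

S_e = q·B·(1−ν²)/E_s · I_f  ⇒  q = S_e·E_s / (B·(1−ν²)·I_f).
q = 0.0083 × 39100 / (3.4 × 0.9424 × 0.61) = 166 kPa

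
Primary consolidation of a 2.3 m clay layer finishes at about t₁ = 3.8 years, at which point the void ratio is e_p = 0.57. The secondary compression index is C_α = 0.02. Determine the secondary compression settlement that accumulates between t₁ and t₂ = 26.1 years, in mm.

S_s ≈ 24.5 mm

Secondary compression: S_s = C_α·H/(1+e_p)·log₁₀(t₂/t₁)
S_s = 0.02×2.3/(1+0.57)×log₁₀(26.1/3.8)
    = 0.0293 × 0.8369 = 0.02452 m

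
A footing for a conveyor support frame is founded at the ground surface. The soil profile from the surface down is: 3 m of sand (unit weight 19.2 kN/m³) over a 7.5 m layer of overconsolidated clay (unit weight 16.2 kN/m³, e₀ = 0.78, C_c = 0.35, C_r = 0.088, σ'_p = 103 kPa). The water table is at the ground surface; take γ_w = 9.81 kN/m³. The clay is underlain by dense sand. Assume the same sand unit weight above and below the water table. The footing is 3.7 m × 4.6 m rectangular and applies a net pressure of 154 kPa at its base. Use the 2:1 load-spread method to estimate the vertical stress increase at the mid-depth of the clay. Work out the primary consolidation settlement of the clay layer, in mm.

Mid-depth of clay below the ground surface: z = 3 + 7.5/2 = 6.75 m.
Total vertical stress at mid-clay: σ_v = 19.2×3 + 16.2×3.75 = 118.35 kPa.
Pore pressure: u = 9.81×(6.75 − 0) = 66.218 kPa.
Initial effective stress: σ'_0 = σ_v − u = 118.35 − 66.218 = 52.132 kPa.
Stress increase at mid-clay by the 2:1 spreading method:
Δσ = qBL/((B+z)(L+z)) = 154×3.7×4.6/((3.7+6.75)(4.6+6.75)) = 22.099 kPa
Final effective stress: σ'_f = 52.132 + 22.099 = 74.231 kPa.
σ'_f = 74.231 ≤ σ'_p = 103 kPa, so the clay remains overconsolidated and only the recompression index applies:
S_c = C_r·H/(1+e₀)·log₁₀(σ'_f/σ'_0) = 0.088×7.5/1.78×log₁₀(74.231/52.132)
    = 0.37079 × 0.15348 = 0.05691 m

S_c ≈ 56.9 mm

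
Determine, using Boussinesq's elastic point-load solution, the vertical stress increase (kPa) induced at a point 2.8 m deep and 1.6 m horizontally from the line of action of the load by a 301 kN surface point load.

Δσ_z ≈ 9.04 kPa

Boussinesq vertical stress below a point load on an elastic half-space:
Δσ_z = 3P/(2πz²) · [1 + (r/z)²]^(−5/2)
r/z = 1.6/2.8 = 0.57143; [1+(r/z)²]^(−5/2) = 0.49341.
Δσ_z = 3×301/(2π×2.8²) × 0.49341 = 18.331 × 0.49341 = 9.045 kPa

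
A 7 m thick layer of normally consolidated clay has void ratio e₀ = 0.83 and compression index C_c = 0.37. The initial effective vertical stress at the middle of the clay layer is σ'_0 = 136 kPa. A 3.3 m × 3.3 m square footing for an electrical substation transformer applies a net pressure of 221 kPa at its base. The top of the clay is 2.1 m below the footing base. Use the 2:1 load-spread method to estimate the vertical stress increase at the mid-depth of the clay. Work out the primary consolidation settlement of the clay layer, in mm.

Mid-depth of clay below the footing base: z = 2.1 + 7/2 = 5.6 m.
Stress increase at mid-clay by the 2:1 spreading method:
Δσ = qBL/((B+z)(L+z)) = 221×3.3×3.3/((3.3+5.6)(3.3+5.6)) = 30.384 kPa
Final effective stress: σ'_f = σ'_0 + Δσ = 136 + 30.384 = 166.38 kPa.
Normally consolidated clay, so the full stress increment lies on the virgin compression line:
S_c = C_c·H/(1+e₀)·log₁₀(σ'_f/σ'_0) = 0.37×7/(1+0.83)×log₁₀(166.38/136)
    = 1.4153 × 0.087562 = 0.1239 m

S_c ≈ 124 mm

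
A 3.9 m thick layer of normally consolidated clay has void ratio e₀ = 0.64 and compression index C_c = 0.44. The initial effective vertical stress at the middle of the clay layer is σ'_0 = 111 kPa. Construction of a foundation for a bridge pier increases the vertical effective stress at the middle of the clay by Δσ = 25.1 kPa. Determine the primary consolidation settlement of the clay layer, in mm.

Final effective stress: σ'_f = σ'_0 + Δσ = 111 + 25.1 = 136.1 kPa.
Normally consolidated clay, so the full stress increment lies on the virgin compression line:
S_c = C_c·H/(1+e₀)·log₁₀(σ'_f/σ'_0) = 0.44×3.9/(1+0.64)×log₁₀(136.1/111)
    = 1.0463 × 0.088535 = 0.09263 m

S_c ≈ 92.6 mm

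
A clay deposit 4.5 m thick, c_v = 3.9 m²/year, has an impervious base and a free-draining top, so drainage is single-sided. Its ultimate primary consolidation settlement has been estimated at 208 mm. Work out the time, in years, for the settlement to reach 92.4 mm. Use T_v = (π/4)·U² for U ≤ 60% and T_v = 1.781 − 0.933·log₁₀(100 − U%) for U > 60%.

Drainage path length: H_d = H = 4.5 m (single drainage).
U = S(t)/S_ult = 92.4/208 = 0.4442.
U ≤ 60%: T_v = (π/4)·U² = (π/4)×0.44423² = 0.15499.
t = T_v·H_d²/c_v = 0.15499×4.5²/3.9 = 0.8048 years.

t ≈ 0.805 years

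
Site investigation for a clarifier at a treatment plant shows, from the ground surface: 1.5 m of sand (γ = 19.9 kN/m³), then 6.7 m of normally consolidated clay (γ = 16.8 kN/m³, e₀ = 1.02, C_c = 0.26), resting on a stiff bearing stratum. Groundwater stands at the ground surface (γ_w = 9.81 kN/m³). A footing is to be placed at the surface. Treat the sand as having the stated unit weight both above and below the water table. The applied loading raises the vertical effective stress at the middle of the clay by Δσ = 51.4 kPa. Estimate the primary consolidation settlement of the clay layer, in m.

S_c ≈ 0.317 m

Mid-depth of clay below the ground surface: z = 1.5 + 6.7/2 = 4.85 m.
Total vertical stress at mid-clay: σ_v = 19.9×1.5 + 16.8×3.35 = 86.13 kPa.
Pore pressure: u = 9.81×(4.85 − 0) = 47.578 kPa.
Initial effective stress: σ'_0 = σ_v − u = 86.13 − 47.578 = 38.552 kPa.
Final effective stress: σ'_f = σ'_0 + Δσ = 38.552 + 51.4 = 89.952 kPa.
Normally consolidated clay, so the full stress increment lies on the virgin compression line:
S_c = C_c·H/(1+e₀)·log₁₀(σ'_f/σ'_0) = 0.26×6.7/(1+1.02)×log₁₀(89.952/38.552)
    = 0.86238 × 0.36796 = 0.3173 m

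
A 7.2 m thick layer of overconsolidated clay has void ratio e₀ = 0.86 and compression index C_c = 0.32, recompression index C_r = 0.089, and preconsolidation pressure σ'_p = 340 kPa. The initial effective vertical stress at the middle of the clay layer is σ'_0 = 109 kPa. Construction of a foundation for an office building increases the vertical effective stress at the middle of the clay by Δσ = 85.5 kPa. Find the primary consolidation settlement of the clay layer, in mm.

S_c ≈ 86.6 mm

Final effective stress: σ'_f = 109 + 85.5 = 194.5 kPa.
σ'_f = 194.5 ≤ σ'_p = 340 kPa, so the clay remains overconsolidated and only the recompression index applies:
S_c = C_r·H/(1+e₀)·log₁₀(σ'_f/σ'_0) = 0.089×7.2/1.86×log₁₀(194.5/109)
    = 0.34452 × 0.25149 = 0.08664 m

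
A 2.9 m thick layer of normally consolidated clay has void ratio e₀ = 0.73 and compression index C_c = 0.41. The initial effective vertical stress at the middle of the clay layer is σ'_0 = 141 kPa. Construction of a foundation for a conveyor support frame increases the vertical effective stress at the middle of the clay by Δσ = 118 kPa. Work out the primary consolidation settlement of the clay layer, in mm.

S_c ≈ 181 mm

Final effective stress: σ'_f = σ'_0 + Δσ = 141 + 118 = 259 kPa.
Normally consolidated clay, so the full stress increment lies on the virgin compression line:
S_c = C_c·H/(1+e₀)·log₁₀(σ'_f/σ'_0) = 0.41×2.9/(1+0.73)×log₁₀(259/141)
    = 0.68728 × 0.26408 = 0.1815 m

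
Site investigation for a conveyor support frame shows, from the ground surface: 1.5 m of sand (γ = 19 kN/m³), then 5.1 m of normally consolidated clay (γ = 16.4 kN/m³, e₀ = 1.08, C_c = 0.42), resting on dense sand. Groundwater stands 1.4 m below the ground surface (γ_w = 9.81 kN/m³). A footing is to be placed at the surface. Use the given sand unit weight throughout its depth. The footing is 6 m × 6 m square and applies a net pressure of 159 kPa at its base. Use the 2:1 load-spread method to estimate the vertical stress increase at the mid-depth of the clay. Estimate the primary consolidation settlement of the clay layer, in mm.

S_c ≈ 368 mm

Mid-depth of clay below the ground surface: z = 1.5 + 5.1/2 = 4.05 m.
Total vertical stress at mid-clay: σ_v = 19×1.5 + 16.4×2.55 = 70.32 kPa.
Pore pressure: u = 9.81×(4.05 − 1.4) = 25.997 kPa.
Initial effective stress: σ'_0 = σ_v − u = 70.32 − 25.997 = 44.323 kPa.
Stress increase at mid-clay by the 2:1 spreading method:
Δσ = qBL/((B+z)(L+z)) = 159×6×6/((6+4.05)(6+4.05)) = 56.672 kPa
Final effective stress: σ'_f = σ'_0 + Δσ = 44.323 + 56.672 = 101 kPa.
Normally consolidated clay, so the full stress increment lies on the virgin compression line:
S_c = C_c·H/(1+e₀)·log₁₀(σ'_f/σ'_0) = 0.42×5.1/(1+1.08)×log₁₀(101/44.323)
    = 1.0298 × 0.35769 = 0.3683 m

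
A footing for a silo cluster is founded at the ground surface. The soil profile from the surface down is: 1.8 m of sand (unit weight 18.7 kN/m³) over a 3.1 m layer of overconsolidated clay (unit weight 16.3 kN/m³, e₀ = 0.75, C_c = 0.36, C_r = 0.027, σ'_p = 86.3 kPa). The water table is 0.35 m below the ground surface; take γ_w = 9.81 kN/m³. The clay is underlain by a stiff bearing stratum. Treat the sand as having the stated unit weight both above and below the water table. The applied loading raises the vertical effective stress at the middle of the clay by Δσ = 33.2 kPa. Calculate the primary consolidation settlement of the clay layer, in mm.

Mid-depth of clay below the ground surface: z = 1.8 + 3.1/2 = 3.35 m.
Total vertical stress at mid-clay: σ_v = 18.7×1.8 + 16.3×1.55 = 58.925 kPa.
Pore pressure: u = 9.81×(3.35 − 0.35) = 29.43 kPa.
Initial effective stress: σ'_0 = σ_v − u = 58.925 − 29.43 = 29.495 kPa.
Final effective stress: σ'_f = 29.495 + 33.2 = 62.695 kPa.
σ'_f = 62.695 ≤ σ'_p = 86.3 kPa, so the clay remains overconsolidated and only the recompression index applies:
S_c = C_r·H/(1+e₀)·log₁₀(σ'_f/σ'_0) = 0.027×3.1/1.75×log₁₀(62.695/29.495)
    = 0.047828 × 0.32748 = 0.01566 m

S_c ≈ 15.7 mm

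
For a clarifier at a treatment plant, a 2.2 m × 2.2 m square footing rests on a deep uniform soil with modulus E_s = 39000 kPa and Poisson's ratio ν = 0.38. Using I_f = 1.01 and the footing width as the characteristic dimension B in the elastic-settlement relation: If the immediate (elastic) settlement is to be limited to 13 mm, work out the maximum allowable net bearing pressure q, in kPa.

q ≈ 267 kPa

S_e = q·B·(1−ν²)/E_s · I_f  ⇒  q = S_e·E_s / (B·(1−ν²)·I_f).
q = 0.013 × 39000 / (2.2 × 0.8556 × 1.01) = 266.7 kPa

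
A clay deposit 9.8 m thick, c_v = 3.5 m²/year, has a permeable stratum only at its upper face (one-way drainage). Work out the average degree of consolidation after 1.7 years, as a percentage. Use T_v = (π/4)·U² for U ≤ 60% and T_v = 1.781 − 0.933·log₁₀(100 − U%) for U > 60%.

U ≈ 28.1 %

Drainage path length: H_d = H = 9.8 m (single drainage).
T_v = c_v·t/H_d² = 3.5×1.7/9.8² = 0.061953.
T_v = 0.061953 corresponds to the U ≤ 60% branch:
U = √(4T_v/π) = 0.2809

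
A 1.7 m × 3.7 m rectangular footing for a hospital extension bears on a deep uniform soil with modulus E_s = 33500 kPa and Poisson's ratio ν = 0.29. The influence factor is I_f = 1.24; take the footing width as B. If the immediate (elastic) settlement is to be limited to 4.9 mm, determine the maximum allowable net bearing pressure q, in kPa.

q ≈ 85 kPa

S_e = q·B·(1−ν²)/E_s · I_f  ⇒  q = S_e·E_s / (B·(1−ν²)·I_f).
q = 0.0049 × 33500 / (1.7 × 0.9159 × 1.24) = 85.02 kPa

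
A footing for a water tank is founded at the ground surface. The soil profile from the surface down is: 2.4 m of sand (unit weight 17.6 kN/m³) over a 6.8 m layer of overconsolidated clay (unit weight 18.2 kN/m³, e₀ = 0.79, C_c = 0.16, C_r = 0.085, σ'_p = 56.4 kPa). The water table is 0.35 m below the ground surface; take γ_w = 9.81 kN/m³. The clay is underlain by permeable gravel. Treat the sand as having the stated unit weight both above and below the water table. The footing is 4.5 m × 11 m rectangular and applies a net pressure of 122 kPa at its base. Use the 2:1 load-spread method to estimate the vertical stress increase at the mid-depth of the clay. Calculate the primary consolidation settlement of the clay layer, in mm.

S_c ≈ 125 mm

Mid-depth of clay below the ground surface: z = 2.4 + 6.8/2 = 5.8 m.
Total vertical stress at mid-clay: σ_v = 17.6×2.4 + 18.2×3.4 = 104.12 kPa.
Pore pressure: u = 9.81×(5.8 − 0.35) = 53.465 kPa.
Initial effective stress: σ'_0 = σ_v − u = 104.12 − 53.465 = 50.655 kPa.
Stress increase at mid-clay by the 2:1 spreading method:
Δσ = qBL/((B+z)(L+z)) = 122×4.5×11/((4.5+5.8)(11+5.8)) = 34.899 kPa
Final effective stress: σ'_f = 50.655 + 34.899 = 85.554 kPa.
σ'_f = 85.554 > σ'_p = 56.4 kPa, so the stress path crosses the preconsolidation pressure — recompression up to σ'_p, then virgin compression beyond:
S_c = H/(1+e₀)·[C_r·log₁₀(σ'_p/σ'_0) + C_c·log₁₀(σ'_f/σ'_p)]
    = 6.8/1.79 × [0.085×log₁₀(56.4/50.655) + 0.16×log₁₀(85.554/56.4)]
    = 3.7989 × [0.0039658 + 0.028954] = 0.1251 m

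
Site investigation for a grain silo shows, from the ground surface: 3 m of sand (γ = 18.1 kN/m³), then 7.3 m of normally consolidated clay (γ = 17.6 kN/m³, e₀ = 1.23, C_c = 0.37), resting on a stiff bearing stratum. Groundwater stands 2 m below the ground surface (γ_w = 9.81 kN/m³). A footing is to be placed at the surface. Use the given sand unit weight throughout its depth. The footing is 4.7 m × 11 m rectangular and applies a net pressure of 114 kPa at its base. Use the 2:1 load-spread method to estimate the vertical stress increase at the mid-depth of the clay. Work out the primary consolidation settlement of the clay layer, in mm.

S_c ≈ 178 mm

Mid-depth of clay below the ground surface: z = 3 + 7.3/2 = 6.65 m.
Total vertical stress at mid-clay: σ_v = 18.1×3 + 17.6×3.65 = 118.54 kPa.
Pore pressure: u = 9.81×(6.65 − 2) = 45.617 kPa.
Initial effective stress: σ'_0 = σ_v − u = 118.54 − 45.617 = 72.923 kPa.
Stress increase at mid-clay by the 2:1 spreading method:
Δσ = qBL/((B+z)(L+z)) = 114×4.7×11/((4.7+6.65)(11+6.65)) = 29.421 kPa
Final effective stress: σ'_f = σ'_0 + Δσ = 72.923 + 29.421 = 102.34 kPa.
Normally consolidated clay, so the full stress increment lies on the virgin compression line:
S_c = C_c·H/(1+e₀)·log₁₀(σ'_f/σ'_0) = 0.37×7.3/(1+1.23)×log₁₀(102.34/72.923)
    = 1.2112 × 0.14718 = 0.1783 m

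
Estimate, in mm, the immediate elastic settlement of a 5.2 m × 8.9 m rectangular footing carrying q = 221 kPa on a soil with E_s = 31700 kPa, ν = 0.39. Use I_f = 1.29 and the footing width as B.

Immediate (elastic) settlement: S_e = q·B·(1−ν²)/E_s · I_f.
S_e = 221 × 5.2 × (1 − 0.39²) / 31700 × 1.29
    = 221 × 5.2 × 0.8479 / 31700 × 1.29
    = 0.03965 m = 39.65 mm

S_e ≈ 39.7 mm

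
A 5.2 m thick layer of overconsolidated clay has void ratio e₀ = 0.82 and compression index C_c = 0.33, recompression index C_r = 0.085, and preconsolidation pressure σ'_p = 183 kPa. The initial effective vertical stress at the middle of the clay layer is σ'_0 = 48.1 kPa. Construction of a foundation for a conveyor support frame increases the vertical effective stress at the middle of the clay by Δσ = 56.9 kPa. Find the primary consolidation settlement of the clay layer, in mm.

S_c ≈ 82.3 mm

Final effective stress: σ'_f = 48.1 + 56.9 = 105 kPa.
σ'_f = 105 ≤ σ'_p = 183 kPa, so the clay remains overconsolidated and only the recompression index applies:
S_c = C_r·H/(1+e₀)·log₁₀(σ'_f/σ'_0) = 0.085×5.2/1.82×log₁₀(105/48.1)
    = 0.24285 × 0.33904 = 0.08234 m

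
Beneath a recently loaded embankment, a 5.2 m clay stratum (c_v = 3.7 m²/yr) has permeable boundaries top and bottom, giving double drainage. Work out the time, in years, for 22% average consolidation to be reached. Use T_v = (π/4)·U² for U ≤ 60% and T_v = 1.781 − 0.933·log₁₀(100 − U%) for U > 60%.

t ≈ 0.0695 years

Drainage path length: H_d = H/2 = 2.6 m (double drainage).
U ≤ 60%: T_v = (π/4)·U² = (π/4)×0.22² = 0.038013.
t = T_v·H_d²/c_v = 0.038013×2.6²/3.7 = 0.06945 years.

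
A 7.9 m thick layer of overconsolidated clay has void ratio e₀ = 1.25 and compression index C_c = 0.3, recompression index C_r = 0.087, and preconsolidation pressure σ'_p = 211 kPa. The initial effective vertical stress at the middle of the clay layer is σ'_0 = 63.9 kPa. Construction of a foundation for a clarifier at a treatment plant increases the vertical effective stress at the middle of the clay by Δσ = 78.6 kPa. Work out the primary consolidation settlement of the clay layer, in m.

Final effective stress: σ'_f = 63.9 + 78.6 = 142.5 kPa.
σ'_f = 142.5 ≤ σ'_p = 211 kPa, so the clay remains overconsolidated and only the recompression index applies:
S_c = C_r·H/(1+e₀)·log₁₀(σ'_f/σ'_0) = 0.087×7.9/2.25×log₁₀(142.5/63.9)
    = 0.30547 × 0.34831 = 0.1064 m

S_c ≈ 0.106 m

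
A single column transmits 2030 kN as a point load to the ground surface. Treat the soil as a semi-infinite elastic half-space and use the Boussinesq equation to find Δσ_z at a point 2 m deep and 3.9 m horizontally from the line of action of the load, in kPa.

Boussinesq vertical stress below a point load on an elastic half-space:
Δσ_z = 3P/(2πz²) · [1 + (r/z)²]^(−5/2)
r/z = 3.9/2 = 1.95; [1+(r/z)²]^(−5/2) = 0.019785.
Δσ_z = 3×2030/(2π×2²) × 0.019785 = 242.31 × 0.019785 = 4.794 kPa

Δσ_z ≈ 4.79 kPa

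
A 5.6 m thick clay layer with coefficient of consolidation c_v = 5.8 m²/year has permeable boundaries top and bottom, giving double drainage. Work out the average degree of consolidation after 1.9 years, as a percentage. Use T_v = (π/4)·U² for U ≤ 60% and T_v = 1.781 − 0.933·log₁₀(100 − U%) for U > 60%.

U ≈ 97.5 %

Drainage path length: H_d = H/2 = 2.8 m (double drainage).
T_v = c_v·t/H_d² = 5.8×1.9/2.8² = 1.4056.
T_v = 1.4056 corresponds to the U > 60% branch:
U = 1 − 10^((1.781 − T_v)/0.933)/100 = 0.9747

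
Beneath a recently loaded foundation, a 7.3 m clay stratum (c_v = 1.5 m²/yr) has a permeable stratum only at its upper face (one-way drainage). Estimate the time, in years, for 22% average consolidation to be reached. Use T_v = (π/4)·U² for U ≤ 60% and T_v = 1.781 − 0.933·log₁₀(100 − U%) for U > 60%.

t ≈ 1.35 years

Drainage path length: H_d = H = 7.3 m (single drainage).
U ≤ 60%: T_v = (π/4)·U² = (π/4)×0.22² = 0.038013.
t = T_v·H_d²/c_v = 0.038013×7.3²/1.5 = 1.35 years.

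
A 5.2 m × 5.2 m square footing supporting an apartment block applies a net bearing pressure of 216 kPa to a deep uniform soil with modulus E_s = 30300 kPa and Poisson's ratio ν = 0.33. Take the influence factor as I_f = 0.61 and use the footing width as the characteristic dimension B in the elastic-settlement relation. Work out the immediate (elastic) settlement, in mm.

Immediate (elastic) settlement: S_e = q·B·(1−ν²)/E_s · I_f.
S_e = 216 × 5.2 × (1 − 0.33²) / 30300 × 0.61
    = 216 × 5.2 × 0.8911 / 30300 × 0.61
    = 0.02015 m = 20.15 mm

S_e ≈ 20.1 mm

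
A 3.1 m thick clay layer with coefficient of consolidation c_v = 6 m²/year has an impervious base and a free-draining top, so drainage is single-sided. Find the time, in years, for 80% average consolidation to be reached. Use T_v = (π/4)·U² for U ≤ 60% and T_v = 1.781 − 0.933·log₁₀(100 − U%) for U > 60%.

t ≈ 0.908 years

Drainage path length: H_d = H = 3.1 m (single drainage).
U > 60%: T_v = 1.781 − 0.933·log₁₀(100 − 80) = 0.56714.
t = T_v·H_d²/c_v = 0.56714×3.1²/6 = 0.9084 years.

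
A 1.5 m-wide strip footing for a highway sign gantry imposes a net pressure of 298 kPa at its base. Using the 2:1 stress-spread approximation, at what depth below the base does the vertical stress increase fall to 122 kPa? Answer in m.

z ≈ 2.16 m

2:1 spreading — at depth z the loaded area has grown by z in each plan dimension:
qB/(B+z) = Δσ_z ⇒ z = qB/Δσ_z − B = 298×1.5/122 − 1.5 = 2.164 m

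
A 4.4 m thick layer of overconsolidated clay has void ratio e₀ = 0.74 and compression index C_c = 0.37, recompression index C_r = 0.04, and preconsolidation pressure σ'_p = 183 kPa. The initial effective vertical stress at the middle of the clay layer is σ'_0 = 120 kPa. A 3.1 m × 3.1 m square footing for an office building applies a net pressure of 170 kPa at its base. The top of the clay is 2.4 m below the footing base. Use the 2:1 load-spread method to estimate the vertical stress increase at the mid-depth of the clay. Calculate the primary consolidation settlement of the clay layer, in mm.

S_c ≈ 9.08 mm

Mid-depth of clay below the footing base: z = 2.4 + 4.4/2 = 4.6 m.
Stress increase at mid-clay by the 2:1 spreading method:
Δσ = qBL/((B+z)(L+z)) = 170×3.1×3.1/((3.1+4.6)(3.1+4.6)) = 27.554 kPa
Final effective stress: σ'_f = 120 + 27.554 = 147.55 kPa.
σ'_f = 147.55 ≤ σ'_p = 183 kPa, so the clay remains overconsolidated and only the recompression index applies:
S_c = C_r·H/(1+e₀)·log₁₀(σ'_f/σ'_0) = 0.04×4.4/1.74×log₁₀(147.55/120)
    = 0.10115 × 0.089758 = 0.009079 m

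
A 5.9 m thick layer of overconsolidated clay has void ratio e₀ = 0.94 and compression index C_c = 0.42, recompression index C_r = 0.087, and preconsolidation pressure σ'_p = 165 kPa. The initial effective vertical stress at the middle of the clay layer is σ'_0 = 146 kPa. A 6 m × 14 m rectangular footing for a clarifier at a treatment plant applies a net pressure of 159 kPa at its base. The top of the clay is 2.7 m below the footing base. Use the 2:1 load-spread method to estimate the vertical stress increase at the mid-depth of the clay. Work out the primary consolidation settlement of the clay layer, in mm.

S_c ≈ 133 mm

Mid-depth of clay below the footing base: z = 2.7 + 5.9/2 = 5.65 m.
Stress increase at mid-clay by the 2:1 spreading method:
Δσ = qBL/((B+z)(L+z)) = 159×6×14/((6+5.65)(14+5.65)) = 58.343 kPa
Final effective stress: σ'_f = 146 + 58.343 = 204.34 kPa.
σ'_f = 204.34 > σ'_p = 165 kPa, so the stress path crosses the preconsolidation pressure — recompression up to σ'_p, then virgin compression beyond:
S_c = H/(1+e₀)·[C_r·log₁₀(σ'_p/σ'_0) + C_c·log₁₀(σ'_f/σ'_p)]
    = 5.9/1.94 × [0.087×log₁₀(165/146) + 0.42×log₁₀(204.34/165)]
    = 3.0412 × [0.0046224 + 0.039005] = 0.1327 m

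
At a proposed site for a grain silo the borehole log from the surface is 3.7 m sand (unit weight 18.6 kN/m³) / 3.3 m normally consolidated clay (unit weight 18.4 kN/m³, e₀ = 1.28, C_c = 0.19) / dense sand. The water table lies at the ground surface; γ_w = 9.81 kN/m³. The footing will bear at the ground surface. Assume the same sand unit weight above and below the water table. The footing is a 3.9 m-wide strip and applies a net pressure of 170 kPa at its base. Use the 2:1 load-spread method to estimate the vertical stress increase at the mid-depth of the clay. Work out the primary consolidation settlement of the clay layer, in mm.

S_c ≈ 111 mm

Mid-depth of clay below the ground surface: z = 3.7 + 3.3/2 = 5.35 m.
Total vertical stress at mid-clay: σ_v = 18.6×3.7 + 18.4×1.65 = 99.18 kPa.
Pore pressure: u = 9.81×(5.35 − 0) = 52.483 kPa.
Initial effective stress: σ'_0 = σ_v − u = 99.18 − 52.483 = 46.697 kPa.
Stress increase at mid-clay by the 2:1 spreading method:
Δσ = qB/(B+z) = 170×3.9/(3.9+5.35) = 71.676 kPa
Final effective stress: σ'_f = σ'_0 + Δσ = 46.697 + 71.676 = 118.37 kPa.
Normally consolidated clay, so the full stress increment lies on the virgin compression line:
S_c = C_c·H/(1+e₀)·log₁₀(σ'_f/σ'_0) = 0.19×3.3/(1+1.28)×log₁₀(118.37/46.697)
    = 0.275 × 0.40395 = 0.1111 m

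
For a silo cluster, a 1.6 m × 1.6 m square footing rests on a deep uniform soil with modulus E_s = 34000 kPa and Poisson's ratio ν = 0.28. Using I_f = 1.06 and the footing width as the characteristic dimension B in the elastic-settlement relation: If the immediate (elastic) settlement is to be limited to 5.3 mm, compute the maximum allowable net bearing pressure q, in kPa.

S_e = q·B·(1−ν²)/E_s · I_f  ⇒  q = S_e·E_s / (B·(1−ν²)·I_f).
q = 0.0053 × 34000 / (1.6 × 0.9216 × 1.06) = 115.3 kPa

q ≈ 115 kPa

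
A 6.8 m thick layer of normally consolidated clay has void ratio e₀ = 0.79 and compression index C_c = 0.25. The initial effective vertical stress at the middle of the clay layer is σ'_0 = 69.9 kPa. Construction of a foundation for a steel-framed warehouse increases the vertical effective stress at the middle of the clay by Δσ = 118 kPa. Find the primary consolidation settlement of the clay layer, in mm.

Final effective stress: σ'_f = σ'_0 + Δσ = 69.9 + 118 = 187.9 kPa.
Normally consolidated clay, so the full stress increment lies on the virgin compression line:
S_c = C_c·H/(1+e₀)·log₁₀(σ'_f/σ'_0) = 0.25×6.8/(1+0.79)×log₁₀(187.9/69.9)
    = 0.94972 × 0.42945 = 0.4079 m

S_c ≈ 408 mm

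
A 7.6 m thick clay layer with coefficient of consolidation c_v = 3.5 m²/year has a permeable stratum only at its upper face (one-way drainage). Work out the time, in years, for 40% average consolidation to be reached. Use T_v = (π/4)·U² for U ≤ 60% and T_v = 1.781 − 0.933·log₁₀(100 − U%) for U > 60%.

Drainage path length: H_d = H = 7.6 m (single drainage).
U ≤ 60%: T_v = (π/4)·U² = (π/4)×0.4² = 0.12566.
t = T_v·H_d²/c_v = 0.12566×7.6²/3.5 = 2.074 years.

t ≈ 2.07 years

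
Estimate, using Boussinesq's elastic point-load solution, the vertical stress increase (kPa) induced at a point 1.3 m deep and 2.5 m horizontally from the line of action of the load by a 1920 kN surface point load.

Boussinesq vertical stress below a point load on an elastic half-space:
Δσ_z = 3P/(2πz²) · [1 + (r/z)²]^(−5/2)
r/z = 2.5/1.3 = 1.9231; [1+(r/z)²]^(−5/2) = 0.020901.
Δσ_z = 3×1920/(2π×1.3²) × 0.020901 = 542.45 × 0.020901 = 11.34 kPa

Δσ_z ≈ 11.3 kPa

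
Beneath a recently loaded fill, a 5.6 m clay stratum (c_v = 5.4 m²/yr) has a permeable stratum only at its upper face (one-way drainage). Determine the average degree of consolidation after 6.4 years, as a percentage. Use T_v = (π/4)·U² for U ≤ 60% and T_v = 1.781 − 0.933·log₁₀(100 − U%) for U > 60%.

U ≈ 94.7 %

Drainage path length: H_d = H = 5.6 m (single drainage).
T_v = c_v·t/H_d² = 5.4×6.4/5.6² = 1.102.
T_v = 1.102 corresponds to the U > 60% branch:
U = 1 − 10^((1.781 − T_v)/0.933)/100 = 0.9466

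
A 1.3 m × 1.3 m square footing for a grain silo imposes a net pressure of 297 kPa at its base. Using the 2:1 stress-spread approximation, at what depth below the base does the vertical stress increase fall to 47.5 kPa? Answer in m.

2:1 spreading — at depth z the loaded area has grown by z in each plan dimension:
qB²/(B+z)² = Δσ_z ⇒ z = B(√(q/Δσ_z) − 1) = 1.3×(√(297/47.5) − 1) = 1.951 m

z ≈ 1.95 m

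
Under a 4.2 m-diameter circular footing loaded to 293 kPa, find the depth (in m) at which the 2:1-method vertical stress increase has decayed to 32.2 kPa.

2:1 spreading — at depth z the loaded area has grown by z in each plan dimension:
qD²/(D+z)² = Δσ_z ⇒ z = D(√(q/Δσ_z) − 1) = 4.2×(√(293/32.2) − 1) = 8.469 m

z ≈ 8.47 m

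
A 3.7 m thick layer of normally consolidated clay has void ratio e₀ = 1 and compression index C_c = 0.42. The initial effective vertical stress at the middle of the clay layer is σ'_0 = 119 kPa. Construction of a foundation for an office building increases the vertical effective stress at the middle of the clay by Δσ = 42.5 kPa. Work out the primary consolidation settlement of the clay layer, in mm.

S_c ≈ 103 mm

Final effective stress: σ'_f = σ'_0 + Δσ = 119 + 42.5 = 161.5 kPa.
Normally consolidated clay, so the full stress increment lies on the virgin compression line:
S_c = C_c·H/(1+e₀)·log₁₀(σ'_f/σ'_0) = 0.42×3.7/(1+1)×log₁₀(161.5/119)
    = 0.777 × 0.13263 = 0.1031 m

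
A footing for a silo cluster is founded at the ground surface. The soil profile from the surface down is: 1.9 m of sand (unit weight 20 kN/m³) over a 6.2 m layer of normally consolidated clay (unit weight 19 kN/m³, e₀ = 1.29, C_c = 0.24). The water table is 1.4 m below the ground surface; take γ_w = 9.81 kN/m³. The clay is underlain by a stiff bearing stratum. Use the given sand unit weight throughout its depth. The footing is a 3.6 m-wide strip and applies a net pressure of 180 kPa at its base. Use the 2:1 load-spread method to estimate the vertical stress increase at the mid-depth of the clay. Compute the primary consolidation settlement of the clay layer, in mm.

Mid-depth of clay below the ground surface: z = 1.9 + 6.2/2 = 5 m.
Total vertical stress at mid-clay: σ_v = 20×1.9 + 19×3.1 = 96.9 kPa.
Pore pressure: u = 9.81×(5 − 1.4) = 35.316 kPa.
Initial effective stress: σ'_0 = σ_v − u = 96.9 − 35.316 = 61.584 kPa.
Stress increase at mid-clay by the 2:1 spreading method:
Δσ = qB/(B+z) = 180×3.6/(3.6+5) = 75.349 kPa
Final effective stress: σ'_f = σ'_0 + Δσ = 61.584 + 75.349 = 136.93 kPa.
Normally consolidated clay, so the full stress increment lies on the virgin compression line:
S_c = C_c·H/(1+e₀)·log₁₀(σ'_f/σ'_0) = 0.24×6.2/(1+1.29)×log₁₀(136.93/61.584)
    = 0.64978 × 0.34703 = 0.2255 m

S_c ≈ 225 mm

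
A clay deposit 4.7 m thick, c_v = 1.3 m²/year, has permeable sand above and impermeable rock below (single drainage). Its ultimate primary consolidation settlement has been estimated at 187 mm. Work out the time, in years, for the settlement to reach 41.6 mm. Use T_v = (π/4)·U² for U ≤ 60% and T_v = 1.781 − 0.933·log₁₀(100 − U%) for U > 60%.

t ≈ 0.66 years

Drainage path length: H_d = H = 4.7 m (single drainage).
U = S(t)/S_ult = 41.6/187 = 0.2225.
U ≤ 60%: T_v = (π/4)·U² = (π/4)×0.22246² = 0.038868.
t = T_v·H_d²/c_v = 0.038868×4.7²/1.3 = 0.6605 years.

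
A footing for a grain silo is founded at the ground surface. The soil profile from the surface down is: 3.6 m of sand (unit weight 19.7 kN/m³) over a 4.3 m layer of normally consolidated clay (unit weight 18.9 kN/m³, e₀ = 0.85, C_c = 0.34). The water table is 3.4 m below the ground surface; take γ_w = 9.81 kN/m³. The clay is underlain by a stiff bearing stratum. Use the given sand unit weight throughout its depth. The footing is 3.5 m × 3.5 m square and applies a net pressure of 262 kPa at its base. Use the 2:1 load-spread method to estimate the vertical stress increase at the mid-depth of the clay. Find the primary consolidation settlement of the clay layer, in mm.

Mid-depth of clay below the ground surface: z = 3.6 + 4.3/2 = 5.75 m.
Total vertical stress at mid-clay: σ_v = 19.7×3.6 + 18.9×2.15 = 111.56 kPa.
Pore pressure: u = 9.81×(5.75 − 3.4) = 23.054 kPa.
Initial effective stress: σ'_0 = σ_v − u = 111.56 − 23.054 = 88.506 kPa.
Stress increase at mid-clay by the 2:1 spreading method:
Δσ = qBL/((B+z)(L+z)) = 262×3.5×3.5/((3.5+5.75)(3.5+5.75)) = 37.511 kPa
Final effective stress: σ'_f = σ'_0 + Δσ = 88.506 + 37.511 = 126.02 kPa.
Normally consolidated clay, so the full stress increment lies on the virgin compression line:
S_c = C_c·H/(1+e₀)·log₁₀(σ'_f/σ'_0) = 0.34×4.3/(1+0.85)×log₁₀(126.02/88.506)
    = 0.79027 × 0.15347 = 0.1213 m

S_c ≈ 121 mm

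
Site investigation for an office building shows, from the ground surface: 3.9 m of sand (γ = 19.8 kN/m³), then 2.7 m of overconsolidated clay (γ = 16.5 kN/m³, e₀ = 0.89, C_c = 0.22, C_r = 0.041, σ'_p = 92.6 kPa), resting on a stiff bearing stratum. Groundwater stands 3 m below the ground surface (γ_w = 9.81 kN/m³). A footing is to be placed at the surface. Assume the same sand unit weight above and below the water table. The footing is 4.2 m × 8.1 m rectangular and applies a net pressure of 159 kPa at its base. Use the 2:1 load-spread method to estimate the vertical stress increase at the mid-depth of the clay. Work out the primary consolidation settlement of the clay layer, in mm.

S_c ≈ 40.3 mm

Mid-depth of clay below the ground surface: z = 3.9 + 2.7/2 = 5.25 m.
Total vertical stress at mid-clay: σ_v = 19.8×3.9 + 16.5×1.35 = 99.495 kPa.
Pore pressure: u = 9.81×(5.25 − 3) = 22.073 kPa.
Initial effective stress: σ'_0 = σ_v − u = 99.495 − 22.073 = 77.422 kPa.
Stress increase at mid-clay by the 2:1 spreading method:
Δσ = qBL/((B+z)(L+z)) = 159×4.2×8.1/((4.2+5.25)(8.1+5.25)) = 42.876 kPa
Final effective stress: σ'_f = 77.422 + 42.876 = 120.3 kPa.
σ'_f = 120.3 > σ'_p = 92.6 kPa, so the stress path crosses the preconsolidation pressure — recompression up to σ'_p, then virgin compression beyond:
S_c = H/(1+e₀)·[C_r·log₁₀(σ'_p/σ'_0) + C_c·log₁₀(σ'_f/σ'_p)]
    = 2.7/1.89 × [0.041×log₁₀(92.6/77.422) + 0.22×log₁₀(120.3/92.6)]
    = 1.4286 × [0.0031876 + 0.025004] = 0.04027 m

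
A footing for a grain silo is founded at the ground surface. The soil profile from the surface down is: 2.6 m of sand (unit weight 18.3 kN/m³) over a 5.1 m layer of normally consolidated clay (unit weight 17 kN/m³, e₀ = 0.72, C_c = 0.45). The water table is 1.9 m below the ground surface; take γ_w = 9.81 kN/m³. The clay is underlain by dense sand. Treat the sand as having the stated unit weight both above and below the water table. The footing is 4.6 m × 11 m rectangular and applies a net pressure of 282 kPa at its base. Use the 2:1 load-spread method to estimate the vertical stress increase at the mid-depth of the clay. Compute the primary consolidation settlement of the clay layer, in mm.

Mid-depth of clay below the ground surface: z = 2.6 + 5.1/2 = 5.15 m.
Total vertical stress at mid-clay: σ_v = 18.3×2.6 + 17×2.55 = 90.93 kPa.
Pore pressure: u = 9.81×(5.15 − 1.9) = 31.883 kPa.
Initial effective stress: σ'_0 = σ_v − u = 90.93 − 31.883 = 59.047 kPa.
Stress increase at mid-clay by the 2:1 spreading method:
Δσ = qBL/((B+z)(L+z)) = 282×4.6×11/((4.6+5.15)(11+5.15)) = 90.62 kPa
Final effective stress: σ'_f = σ'_0 + Δσ = 59.047 + 90.62 = 149.67 kPa.
Normally consolidated clay, so the full stress increment lies on the virgin compression line:
S_c = C_c·H/(1+e₀)·log₁₀(σ'_f/σ'_0) = 0.45×5.1/(1+0.72)×log₁₀(149.67/59.047)
    = 1.3343 × 0.40394 = 0.539 m

S_c ≈ 539 mm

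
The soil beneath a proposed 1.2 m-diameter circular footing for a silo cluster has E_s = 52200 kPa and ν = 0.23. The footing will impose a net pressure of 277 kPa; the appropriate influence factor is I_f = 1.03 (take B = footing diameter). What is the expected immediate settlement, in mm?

Immediate (elastic) settlement: S_e = q·B·(1−ν²)/E_s · I_f.
S_e = 277 × 1.2 × (1 − 0.23²) / 52200 × 1.03
    = 277 × 1.2 × 0.9471 / 52200 × 1.03
    = 0.006212 m = 6.212 mm

S_e ≈ 6.21 mm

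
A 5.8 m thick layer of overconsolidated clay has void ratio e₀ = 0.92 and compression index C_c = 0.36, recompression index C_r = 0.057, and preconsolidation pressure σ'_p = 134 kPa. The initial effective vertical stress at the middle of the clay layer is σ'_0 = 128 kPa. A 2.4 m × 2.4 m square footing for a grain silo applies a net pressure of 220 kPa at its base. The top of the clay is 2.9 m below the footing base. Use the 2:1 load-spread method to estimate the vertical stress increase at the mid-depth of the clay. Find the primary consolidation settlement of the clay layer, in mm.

Mid-depth of clay below the footing base: z = 2.9 + 5.8/2 = 5.8 m.
Stress increase at mid-clay by the 2:1 spreading method:
Δσ = qBL/((B+z)(L+z)) = 220×2.4×2.4/((2.4+5.8)(2.4+5.8)) = 18.846 kPa
Final effective stress: σ'_f = 128 + 18.846 = 146.85 kPa.
σ'_f = 146.85 > σ'_p = 134 kPa, so the stress path crosses the preconsolidation pressure — recompression up to σ'_p, then virgin compression beyond:
S_c = H/(1+e₀)·[C_r·log₁₀(σ'_p/σ'_0) + C_c·log₁₀(σ'_f/σ'_p)]
    = 5.8/1.92 × [0.057×log₁₀(134/128) + 0.36×log₁₀(146.85/134)]
    = 3.0208 × [0.001134 + 0.014317] = 0.04667 m

S_c ≈ 46.7 mm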